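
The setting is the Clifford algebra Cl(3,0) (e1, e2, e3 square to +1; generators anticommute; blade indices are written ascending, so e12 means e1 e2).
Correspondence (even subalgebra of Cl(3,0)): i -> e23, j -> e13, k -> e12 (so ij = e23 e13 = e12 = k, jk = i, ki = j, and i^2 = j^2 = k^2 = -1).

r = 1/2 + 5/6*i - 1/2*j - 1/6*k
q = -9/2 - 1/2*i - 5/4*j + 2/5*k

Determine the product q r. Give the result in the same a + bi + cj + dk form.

In blades: q = -9/2 + 2/5*e12 - 5/4*e13 - 1/2*e23, r = 1/2 - 1/6*e12 - 1/2*e13 + 5/6*e23.
Distribute q over r term by term (generator squares from the signature, products reordered to ascending indices): (-9/2)*r = -9/4 + 3/4*e12 + 9/4*e13 - 15/4*e23; (2/5*e12)*r = 1/15 + 1/5*e12 + 1/3*e13 + 1/5*e23; (-5/4*e13)*r = -5/8 + 25/24*e12 - 5/8*e13 + 5/24*e23; (-1/2*e23)*r = 5/12 + 1/4*e12 - 1/12*e13 - 1/4*e23.
Sum: -287/120 + 269/120*e12 + 15/8*e13 - 431/120*e23; translating back through the correspondence:
Answer: -287/120 - 431/120*i + 15/8*j + 269/120*k


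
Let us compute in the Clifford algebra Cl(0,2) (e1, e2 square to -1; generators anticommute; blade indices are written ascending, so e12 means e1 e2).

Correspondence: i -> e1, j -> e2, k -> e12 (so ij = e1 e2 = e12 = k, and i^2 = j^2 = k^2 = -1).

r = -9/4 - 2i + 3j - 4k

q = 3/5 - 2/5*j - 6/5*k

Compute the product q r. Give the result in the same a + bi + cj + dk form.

In blades: q = 3/5 - 2/5*e2 - 6/5*e12, r = -9/4 - 2*e1 + 3*e2 - 4*e12.
Distribute q over r term by term (generator squares from the signature, products reordered to ascending indices): (3/5)*r = -27/20 - 6/5*e1 + 9/5*e2 - 12/5*e12; (-2/5*e2)*r = 6/5 + 8/5*e1 + 9/10*e2 - 4/5*e12; (-6/5*e12)*r = -24/5 + 18/5*e1 + 12/5*e2 + 27/10*e12.
Sum: -99/20 + 4*e1 + 51/10*e2 - 1/2*e12; translating back through the correspondence:
Answer: -99/20 + 4i + 51/10*j - 1/2*k


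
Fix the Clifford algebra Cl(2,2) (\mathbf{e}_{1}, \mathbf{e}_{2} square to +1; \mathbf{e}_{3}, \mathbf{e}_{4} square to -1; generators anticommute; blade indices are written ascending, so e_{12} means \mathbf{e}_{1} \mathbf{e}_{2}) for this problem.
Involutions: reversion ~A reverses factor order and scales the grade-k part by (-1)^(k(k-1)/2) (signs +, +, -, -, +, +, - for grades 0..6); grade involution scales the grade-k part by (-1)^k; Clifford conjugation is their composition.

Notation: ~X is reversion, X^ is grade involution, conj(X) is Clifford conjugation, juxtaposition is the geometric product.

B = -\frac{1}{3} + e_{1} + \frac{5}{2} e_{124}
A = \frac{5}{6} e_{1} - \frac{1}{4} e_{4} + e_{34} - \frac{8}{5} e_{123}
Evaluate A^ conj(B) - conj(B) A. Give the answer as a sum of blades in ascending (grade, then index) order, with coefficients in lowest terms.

first term: \frac{5}{6} + \frac{5}{18} e_{1} - \frac{1}{12} e_{4} - \frac{5}{8} e_{12} + \frac{1}{4} e_{14} - \frac{8}{5} e_{23} - \frac{25}{12} e_{24} - \frac{13}{3} e_{34} - \frac{91}{30} e_{123} - e_{134}
second term: -\frac{5}{6} - \frac{5}{18} e_{1} + \frac{1}{12} e_{4} + \frac{5}{8} e_{12} + \frac{1}{4} e_{14} + \frac{8}{5} e_{23} + \frac{25}{12} e_{24} - \frac{13}{3} e_{34} + \frac{91}{30} e_{123} - e_{134}
Answer: \frac{5}{3} + \frac{5}{9} e_{1} - \frac{1}{6} e_{4} - \frac{5}{4} e_{12} - \frac{16}{5} e_{23} - \frac{25}{6} e_{24} - \frac{91}{15} e_{123}


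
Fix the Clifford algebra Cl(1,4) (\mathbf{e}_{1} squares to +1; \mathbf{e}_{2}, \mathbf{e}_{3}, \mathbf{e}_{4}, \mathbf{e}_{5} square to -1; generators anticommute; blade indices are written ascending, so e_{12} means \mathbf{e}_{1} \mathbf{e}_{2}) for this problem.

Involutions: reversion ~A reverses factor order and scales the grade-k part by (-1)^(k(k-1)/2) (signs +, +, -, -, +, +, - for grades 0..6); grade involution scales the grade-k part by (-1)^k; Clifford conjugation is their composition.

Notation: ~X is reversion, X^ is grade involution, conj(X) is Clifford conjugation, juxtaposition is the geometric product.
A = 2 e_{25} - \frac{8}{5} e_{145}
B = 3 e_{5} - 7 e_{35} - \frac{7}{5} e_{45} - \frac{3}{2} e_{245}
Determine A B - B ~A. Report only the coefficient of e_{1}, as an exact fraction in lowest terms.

first term: -\frac{56}{25} e_{1} - 6 e_{2} - 3 e_{4} - \frac{12}{5} e_{12} + \frac{24}{5} e_{14} - 14 e_{23} - \frac{14}{5} e_{24} - \frac{56}{5} e_{134}
second term: \frac{56}{25} e_{1} - 6 e_{2} + 3 e_{4} - \frac{12}{5} e_{12} - \frac{24}{5} e_{14} - 14 e_{23} - \frac{14}{5} e_{24} - \frac{56}{5} e_{134}
Answer: -\frac{112}{25}


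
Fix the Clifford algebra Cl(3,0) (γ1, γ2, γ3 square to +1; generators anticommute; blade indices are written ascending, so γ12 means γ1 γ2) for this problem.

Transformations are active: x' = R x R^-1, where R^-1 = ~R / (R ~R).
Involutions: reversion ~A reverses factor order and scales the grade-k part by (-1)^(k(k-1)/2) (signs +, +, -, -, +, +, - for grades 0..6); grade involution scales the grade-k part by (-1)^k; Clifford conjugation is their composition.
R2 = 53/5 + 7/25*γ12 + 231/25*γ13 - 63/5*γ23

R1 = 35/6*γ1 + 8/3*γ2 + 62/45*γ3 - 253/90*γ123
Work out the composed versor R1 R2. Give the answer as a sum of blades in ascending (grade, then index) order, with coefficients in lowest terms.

Distribute over the terms of R1 (each basis-blade product reordered to ascending indices, repeated generators contracted through their squares):
(35/6*γ1) R2 = 371/6*γ1 + 49/30*γ2 + 539/10*γ3 - 147/2*γ123
(8/3*γ2) R2 = -56/75*γ1 + 424/15*γ2 - 168/5*γ3 - 616/25*γ123
(62/45*γ3) R2 = -4774/375*γ1 + 434/25*γ2 + 3286/225*γ3 + 434/1125*γ123
(-253/90*γ123) R2 = -1771/50*γ1 - 19481/750*γ2 + 1771/2250*γ3 - 13409/450*γ123
Summing the partial products and collecting blades:
Answer: 1617/125*γ1 + 7982/375*γ2 + 40153/1125*γ3 - 15944/125*γ123


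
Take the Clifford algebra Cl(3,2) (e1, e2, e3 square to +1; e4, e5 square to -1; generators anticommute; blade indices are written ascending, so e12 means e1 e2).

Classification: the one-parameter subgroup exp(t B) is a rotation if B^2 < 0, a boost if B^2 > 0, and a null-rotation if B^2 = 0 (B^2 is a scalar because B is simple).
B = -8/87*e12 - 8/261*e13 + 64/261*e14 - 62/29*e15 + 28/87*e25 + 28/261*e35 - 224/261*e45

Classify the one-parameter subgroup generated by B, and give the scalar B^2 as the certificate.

B^2 term by term: the squares give (-8/87)^2*(e12)^2 + (-8/261)^2*(e13)^2 + (64/261)^2*(e14)^2 + (-62/29)^2*(e15)^2 + (28/87)^2*(e25)^2 + (28/261)^2*(e35)^2 + (-224/261)^2*(e45)^2 = 64/7569*(-1) + 64/68121*(-1) + 4096/68121*(+1) + 3844/841*(+1) + 784/7569*(+1) + 784/68121*(+1) + 50176/68121*(-1) = 4 (each basis 2-blade squares to minus the product of its generators' squares); cross terms between blades sharing an index anticommute and cancel; the commuting (index-disjoint) pairs give grade-4 terms 2*c*c'*(blade product), which cancel blade by blade — e1235: -448/22707 + 448/22707 = 0; e1245: 3584/22707 - 3584/22707 = 0; e1345: 3584/68121 - 3584/68121 = 0 — confirming B is simple. So B^2 = 4.
Answer: boost, certificate B^2 = 4. Check the certificate: B^2 = 4, and that sign is decisive whatever form B takes.


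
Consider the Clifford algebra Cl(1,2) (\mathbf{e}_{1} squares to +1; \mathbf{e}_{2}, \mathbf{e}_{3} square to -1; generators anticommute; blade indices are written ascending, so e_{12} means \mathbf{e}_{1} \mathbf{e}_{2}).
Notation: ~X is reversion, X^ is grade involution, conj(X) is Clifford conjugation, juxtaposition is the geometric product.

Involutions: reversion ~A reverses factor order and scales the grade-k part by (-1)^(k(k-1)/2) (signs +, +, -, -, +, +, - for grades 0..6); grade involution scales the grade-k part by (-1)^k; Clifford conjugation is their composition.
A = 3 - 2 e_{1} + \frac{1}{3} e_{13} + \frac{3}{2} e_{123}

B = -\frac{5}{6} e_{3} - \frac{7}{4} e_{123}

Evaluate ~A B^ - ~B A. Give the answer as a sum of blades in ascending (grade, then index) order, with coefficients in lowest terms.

first term: \frac{21}{8} + \frac{5}{18} e_{1} + \frac{7}{12} e_{2} + \frac{5}{2} e_{3} + \frac{5}{4} e_{12} - \frac{5}{3} e_{13} - \frac{7}{2} e_{23} + \frac{21}{4} e_{123}
second term: -\frac{21}{8} - \frac{5}{18} e_{1} - \frac{7}{12} e_{2} - \frac{5}{2} e_{3} + \frac{5}{4} e_{12} - \frac{5}{3} e_{13} - \frac{7}{2} e_{23} + \frac{21}{4} e_{123}
Answer: \frac{21}{4} + \frac{5}{9} e_{1} + \frac{7}{6} e_{2} + 5 e_{3}


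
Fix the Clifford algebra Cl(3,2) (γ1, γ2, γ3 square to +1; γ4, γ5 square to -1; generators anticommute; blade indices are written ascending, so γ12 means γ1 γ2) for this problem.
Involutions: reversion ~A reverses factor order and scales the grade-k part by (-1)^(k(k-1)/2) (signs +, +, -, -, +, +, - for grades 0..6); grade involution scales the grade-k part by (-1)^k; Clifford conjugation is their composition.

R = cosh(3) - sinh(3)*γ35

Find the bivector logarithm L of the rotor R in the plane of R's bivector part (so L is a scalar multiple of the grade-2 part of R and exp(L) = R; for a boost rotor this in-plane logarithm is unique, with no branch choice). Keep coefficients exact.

The scalar part of R is cosh(3), giving the rapidity magnitude (cosh is even); the bivector part supplies orientation, its quotient by sinh of the rapidity is the plane, and L = rapidity * plane — unique in that plane, since flipping both signs leaves L unchanged.
Concretely: cosh(rapidity) = cosh(3) gives rapidity = ±3, and since rapidity/sinh(rapidity) is even the sign is immaterial: L = (rapidity/sinh(rapidity)) * <R>_2 = (3/sinh(3)) * <R>_2.
Answer: -3*γ35


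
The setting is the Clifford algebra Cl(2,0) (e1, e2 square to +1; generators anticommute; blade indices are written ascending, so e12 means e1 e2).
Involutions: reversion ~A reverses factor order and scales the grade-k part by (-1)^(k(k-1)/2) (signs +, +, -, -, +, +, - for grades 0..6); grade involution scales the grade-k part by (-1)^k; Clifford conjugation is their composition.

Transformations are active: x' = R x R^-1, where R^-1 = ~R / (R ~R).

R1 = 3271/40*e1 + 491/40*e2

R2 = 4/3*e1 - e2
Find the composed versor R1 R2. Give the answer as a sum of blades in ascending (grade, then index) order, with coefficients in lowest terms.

Distribute over the terms of R1 (each basis-blade product reordered to ascending indices, repeated generators contracted through their squares):
(3271/40*e1) R2 = 3271/30 - 3271/40*e12
(491/40*e2) R2 = -491/40 - 491/30*e12
Summing the partial products and collecting blades:
Answer: 11611/120 - 11777/120*e12


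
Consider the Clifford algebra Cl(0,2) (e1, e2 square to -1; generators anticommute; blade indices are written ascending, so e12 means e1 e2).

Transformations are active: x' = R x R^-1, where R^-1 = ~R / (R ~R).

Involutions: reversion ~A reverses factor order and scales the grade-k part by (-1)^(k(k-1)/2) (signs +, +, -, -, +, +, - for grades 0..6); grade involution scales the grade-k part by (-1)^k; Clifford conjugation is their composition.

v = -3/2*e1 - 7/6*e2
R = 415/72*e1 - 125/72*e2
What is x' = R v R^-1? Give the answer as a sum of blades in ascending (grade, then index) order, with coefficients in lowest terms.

~R = 415/72*e1 - 125/72*e2, and R ~R = -93925/2592, so R^-1 = ~R / (-93925/2592).
R v = 715/108 - 2015/216*e12
Answer: -1051/1734*e1 + 1041/578*e2


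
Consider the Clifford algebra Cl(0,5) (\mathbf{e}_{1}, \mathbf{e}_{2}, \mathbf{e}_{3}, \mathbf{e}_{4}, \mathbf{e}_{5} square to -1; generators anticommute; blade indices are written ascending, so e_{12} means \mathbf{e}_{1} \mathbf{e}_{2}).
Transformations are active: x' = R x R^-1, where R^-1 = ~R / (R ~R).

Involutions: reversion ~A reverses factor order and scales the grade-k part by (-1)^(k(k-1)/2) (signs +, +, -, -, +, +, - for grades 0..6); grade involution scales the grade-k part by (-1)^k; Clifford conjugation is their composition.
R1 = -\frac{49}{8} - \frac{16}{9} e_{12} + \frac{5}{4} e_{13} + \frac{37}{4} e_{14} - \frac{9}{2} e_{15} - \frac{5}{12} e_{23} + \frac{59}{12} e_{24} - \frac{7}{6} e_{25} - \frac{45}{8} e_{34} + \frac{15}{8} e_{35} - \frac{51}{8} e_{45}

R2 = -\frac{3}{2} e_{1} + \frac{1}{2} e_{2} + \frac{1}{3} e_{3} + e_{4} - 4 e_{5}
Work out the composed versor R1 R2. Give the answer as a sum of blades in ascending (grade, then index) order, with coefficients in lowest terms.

Distribute over the terms of R2 (each basis-blade product reordered to ascending indices, repeated generators contracted through their squares):
R1 (-\frac{3}{2} e_{1}) = \frac{147}{16} e_{1} + \frac{8}{3} e_{2} - \frac{15}{8} e_{3} - \frac{111}{8} e_{4} + \frac{27}{4} e_{5} + \frac{5}{8} e_{123} - \frac{59}{8} e_{124} + \frac{7}{4} e_{125} + \frac{135}{16} e_{134} - \frac{45}{16} e_{135} + \frac{153}{16} e_{145}
R1 (\frac{1}{2} e_{2}) = \frac{8}{9} e_{1} - \frac{49}{16} e_{2} - \frac{5}{24} e_{3} + \frac{59}{24} e_{4} - \frac{7}{12} e_{5} - \frac{5}{8} e_{123} - \frac{37}{8} e_{124} + \frac{9}{4} e_{125} - \frac{45}{16} e_{234} + \frac{15}{16} e_{235} - \frac{51}{16} e_{245}
R1 (\frac{1}{3} e_{3}) = -\frac{5}{12} e_{1} + \frac{5}{36} e_{2} - \frac{49}{24} e_{3} - \frac{15}{8} e_{4} + \frac{5}{8} e_{5} - \frac{16}{27} e_{123} - \frac{37}{12} e_{134} + \frac{3}{2} e_{135} - \frac{59}{36} e_{234} + \frac{7}{18} e_{235} - \frac{17}{8} e_{345}
R1 (e_{4}) = -\frac{37}{4} e_{1} - \frac{59}{12} e_{2} + \frac{45}{8} e_{3} - \frac{49}{8} e_{4} - \frac{51}{8} e_{5} - \frac{16}{9} e_{124} + \frac{5}{4} e_{134} + \frac{9}{2} e_{145} - \frac{5}{12} e_{234} + \frac{7}{6} e_{245} - \frac{15}{8} e_{345}
R1 (-4 e_{5}) = -18 e_{1} - \frac{14}{3} e_{2} + \frac{15}{2} e_{3} - \frac{51}{2} e_{4} + \frac{49}{2} e_{5} + \frac{64}{9} e_{125} - 5 e_{135} - 37 e_{145} + \frac{5}{3} e_{235} - \frac{59}{3} e_{245} + \frac{45}{2} e_{345}
Summing the partial products and collecting blades:
Answer: -\frac{2533}{144} e_{1} - \frac{1417}{144} e_{2} + 9 e_{3} - \frac{539}{12} e_{4} + \frac{299}{12} e_{5} - \frac{16}{27} e_{123} - \frac{124}{9} e_{124} + \frac{100}{9} e_{125} + \frac{317}{48} e_{134} - \frac{101}{16} e_{135} - \frac{367}{16} e_{145} - \frac{701}{144} e_{234} + \frac{431}{144} e_{235} - \frac{347}{16} e_{245} + \frac{37}{2} e_{345}


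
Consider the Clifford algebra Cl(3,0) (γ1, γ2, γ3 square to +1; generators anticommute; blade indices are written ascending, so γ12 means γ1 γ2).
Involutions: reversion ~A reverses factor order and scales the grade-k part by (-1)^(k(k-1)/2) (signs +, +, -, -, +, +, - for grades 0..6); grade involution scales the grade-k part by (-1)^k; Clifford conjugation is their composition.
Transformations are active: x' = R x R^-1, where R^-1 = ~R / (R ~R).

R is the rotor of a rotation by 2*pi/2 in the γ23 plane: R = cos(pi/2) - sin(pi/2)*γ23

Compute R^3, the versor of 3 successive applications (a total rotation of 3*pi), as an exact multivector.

The rotor phase is half the rotation angle and phases add under composition, so 3 steps in the γ23 plane accumulate phase 3*(pi/2) = 3*pi/2: R^3 = cos(3*pi/2) - sin(3*pi/2)*γ23.
cos(3*pi/2) = 0 and sin(3*pi/2) = -1, so R^3 = γ23. The net rotation is 1*pi (after discarding 1 full turn, each of which contributes a factor -1 to the rotor); the rotor keeps the half-angle phase exactly.
Answer: γ23


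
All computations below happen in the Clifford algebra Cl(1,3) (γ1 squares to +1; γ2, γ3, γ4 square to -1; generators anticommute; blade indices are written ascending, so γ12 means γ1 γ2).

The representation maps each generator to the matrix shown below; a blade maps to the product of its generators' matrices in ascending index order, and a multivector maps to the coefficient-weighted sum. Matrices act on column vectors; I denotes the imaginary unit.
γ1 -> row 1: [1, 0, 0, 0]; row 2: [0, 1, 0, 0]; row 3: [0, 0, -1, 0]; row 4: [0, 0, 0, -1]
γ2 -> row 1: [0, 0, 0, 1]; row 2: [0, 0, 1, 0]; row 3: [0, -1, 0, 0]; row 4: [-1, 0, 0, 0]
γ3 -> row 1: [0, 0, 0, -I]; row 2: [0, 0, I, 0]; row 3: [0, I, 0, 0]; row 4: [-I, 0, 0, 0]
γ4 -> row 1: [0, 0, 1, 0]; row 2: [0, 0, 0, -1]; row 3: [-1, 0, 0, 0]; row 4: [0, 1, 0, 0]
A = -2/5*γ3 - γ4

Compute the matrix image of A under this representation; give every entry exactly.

M = (-2/5)*rho(γ3) + (-1)*rho(γ4), summed entrywise:
Answer: row 1: [0, 0, -1, 2*I/5]; row 2: [0, 0, -2*I/5, 1]; row 3: [1, -2*I/5, 0, 0]; row 4: [2*I/5, -1, 0, 0]


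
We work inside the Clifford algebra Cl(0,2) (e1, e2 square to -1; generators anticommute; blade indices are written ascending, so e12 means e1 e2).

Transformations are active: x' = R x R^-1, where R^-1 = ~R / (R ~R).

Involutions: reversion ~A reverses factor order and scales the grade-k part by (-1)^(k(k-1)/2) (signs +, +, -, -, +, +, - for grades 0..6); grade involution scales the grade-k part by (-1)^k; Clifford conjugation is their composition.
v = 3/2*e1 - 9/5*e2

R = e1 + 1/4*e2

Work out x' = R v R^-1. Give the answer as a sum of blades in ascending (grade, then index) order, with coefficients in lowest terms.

~R = e1 + 1/4*e2, and R ~R = -17/16, so R^-1 = ~R / (-17/16).
R v = -21/20 - 87/40*e12
Answer: 81/170*e1 + 39/17*e2


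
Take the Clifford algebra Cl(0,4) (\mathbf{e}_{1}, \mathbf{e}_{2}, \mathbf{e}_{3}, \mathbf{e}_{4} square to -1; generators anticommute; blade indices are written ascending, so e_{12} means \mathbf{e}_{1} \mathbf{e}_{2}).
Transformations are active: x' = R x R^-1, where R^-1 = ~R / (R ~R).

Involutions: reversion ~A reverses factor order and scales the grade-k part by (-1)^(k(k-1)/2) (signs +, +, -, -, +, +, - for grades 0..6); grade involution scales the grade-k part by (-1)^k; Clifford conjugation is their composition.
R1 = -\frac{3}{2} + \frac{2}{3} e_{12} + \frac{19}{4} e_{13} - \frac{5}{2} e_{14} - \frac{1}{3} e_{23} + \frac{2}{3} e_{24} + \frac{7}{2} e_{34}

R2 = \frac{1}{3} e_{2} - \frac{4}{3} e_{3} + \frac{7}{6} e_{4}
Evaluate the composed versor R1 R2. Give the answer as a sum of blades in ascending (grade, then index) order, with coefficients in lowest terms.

Distribute over the terms of R2 (each basis-blade product reordered to ascending indices, repeated generators contracted through their squares):
R1 (\frac{1}{3} e_{2}) = -\frac{2}{9} e_{1} - \frac{1}{2} e_{2} - \frac{1}{9} e_{3} + \frac{2}{9} e_{4} - \frac{19}{12} e_{123} + \frac{5}{6} e_{124} + \frac{7}{6} e_{234}
R1 (-\frac{4}{3} e_{3}) = \frac{19}{3} e_{1} - \frac{4}{9} e_{2} + 2 e_{3} - \frac{14}{3} e_{4} - \frac{8}{9} e_{123} - \frac{10}{3} e_{134} + \frac{8}{9} e_{234}
R1 (\frac{7}{6} e_{4}) = \frac{35}{12} e_{1} - \frac{7}{9} e_{2} - \frac{49}{12} e_{3} - \frac{7}{4} e_{4} + \frac{7}{9} e_{124} + \frac{133}{24} e_{134} - \frac{7}{18} e_{234}
Summing the partial products and collecting blades:
Answer: \frac{325}{36} e_{1} - \frac{31}{18} e_{2} - \frac{79}{36} e_{3} - \frac{223}{36} e_{4} - \frac{89}{36} e_{123} + \frac{29}{18} e_{124} + \frac{53}{24} e_{134} + \frac{5}{3} e_{234}


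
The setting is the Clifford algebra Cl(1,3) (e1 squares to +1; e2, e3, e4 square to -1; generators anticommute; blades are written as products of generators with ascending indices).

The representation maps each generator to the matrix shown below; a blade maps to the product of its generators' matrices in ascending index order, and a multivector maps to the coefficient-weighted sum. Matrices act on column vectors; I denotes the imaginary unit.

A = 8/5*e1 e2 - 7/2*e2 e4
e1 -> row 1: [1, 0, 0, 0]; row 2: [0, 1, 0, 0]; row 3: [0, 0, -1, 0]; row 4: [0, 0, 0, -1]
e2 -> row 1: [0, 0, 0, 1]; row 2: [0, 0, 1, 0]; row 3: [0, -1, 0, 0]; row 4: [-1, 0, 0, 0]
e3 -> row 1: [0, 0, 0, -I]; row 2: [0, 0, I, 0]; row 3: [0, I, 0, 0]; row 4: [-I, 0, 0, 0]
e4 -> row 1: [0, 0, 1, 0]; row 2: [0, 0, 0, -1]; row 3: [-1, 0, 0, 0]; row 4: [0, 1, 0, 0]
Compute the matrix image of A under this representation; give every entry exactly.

Bivector images (products of the table entries): rho(e1 e2) = rho(e1)rho(e2) = row 1: [0, 0, 0, 1]; row 2: [0, 0, 1, 0]; row 3: [0, 1, 0, 0]; row 4: [1, 0, 0, 0]; rho(e2 e4) = rho(e2)rho(e4) = row 1: [0, 1, 0, 0]; row 2: [-1, 0, 0, 0]; row 3: [0, 0, 0, 1]; row 4: [0, 0, -1, 0].
M = (8/5)*rho(e1 e2) + (-7/2)*rho(e2 e4), summed entrywise:
Answer: row 1: [0, -7/2, 0, 8/5]; row 2: [7/2, 0, 8/5, 0]; row 3: [0, 8/5, 0, -7/2]; row 4: [8/5, 0, 7/2, 0]


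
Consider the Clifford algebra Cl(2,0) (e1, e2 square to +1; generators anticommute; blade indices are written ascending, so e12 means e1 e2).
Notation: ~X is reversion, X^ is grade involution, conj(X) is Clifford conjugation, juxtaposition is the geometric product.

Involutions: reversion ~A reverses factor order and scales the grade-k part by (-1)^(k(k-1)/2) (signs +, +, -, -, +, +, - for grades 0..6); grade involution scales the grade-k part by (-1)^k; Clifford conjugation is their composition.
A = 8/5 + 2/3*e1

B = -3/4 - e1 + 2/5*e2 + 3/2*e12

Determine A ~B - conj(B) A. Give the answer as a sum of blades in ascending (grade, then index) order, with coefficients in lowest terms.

first term: -28/15 - 21/10*e1 - 9/25*e2 - 32/15*e12
second term: -8/15 + 11/10*e1 + 9/25*e2 - 32/15*e12
Answer: -4/3 - 16/5*e1 - 18/25*e2


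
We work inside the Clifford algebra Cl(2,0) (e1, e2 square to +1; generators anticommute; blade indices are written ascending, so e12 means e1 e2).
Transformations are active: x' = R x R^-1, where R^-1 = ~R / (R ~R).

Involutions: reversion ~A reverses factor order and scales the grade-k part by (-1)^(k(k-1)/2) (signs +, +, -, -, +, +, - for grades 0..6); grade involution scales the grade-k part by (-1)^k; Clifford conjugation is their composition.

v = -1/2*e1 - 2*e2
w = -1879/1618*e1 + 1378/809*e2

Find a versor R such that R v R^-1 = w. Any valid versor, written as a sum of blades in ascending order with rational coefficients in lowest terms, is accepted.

Equal squares first: v^2 = w^2 = 17/4. Then v + w = -1344/809*e1 - 240/809*e2 is a versor taking v to w, provided it is invertible.
Answer: -1344/809*e1 - 240/809*e2


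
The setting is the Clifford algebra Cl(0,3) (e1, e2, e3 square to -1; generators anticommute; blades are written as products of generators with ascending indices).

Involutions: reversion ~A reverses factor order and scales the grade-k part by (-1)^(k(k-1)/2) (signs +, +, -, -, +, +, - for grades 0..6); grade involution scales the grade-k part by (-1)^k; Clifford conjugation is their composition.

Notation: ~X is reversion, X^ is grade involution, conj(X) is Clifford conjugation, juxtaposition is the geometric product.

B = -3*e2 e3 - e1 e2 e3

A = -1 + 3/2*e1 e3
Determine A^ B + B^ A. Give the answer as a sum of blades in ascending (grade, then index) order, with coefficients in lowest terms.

first term: -3/2*e2 - 9/2*e1 e2 + 3*e2 e3 + e1 e2 e3
second term: 3/2*e2 + 9/2*e1 e2 + 3*e2 e3 - e1 e2 e3
Answer: 6*e2 e3


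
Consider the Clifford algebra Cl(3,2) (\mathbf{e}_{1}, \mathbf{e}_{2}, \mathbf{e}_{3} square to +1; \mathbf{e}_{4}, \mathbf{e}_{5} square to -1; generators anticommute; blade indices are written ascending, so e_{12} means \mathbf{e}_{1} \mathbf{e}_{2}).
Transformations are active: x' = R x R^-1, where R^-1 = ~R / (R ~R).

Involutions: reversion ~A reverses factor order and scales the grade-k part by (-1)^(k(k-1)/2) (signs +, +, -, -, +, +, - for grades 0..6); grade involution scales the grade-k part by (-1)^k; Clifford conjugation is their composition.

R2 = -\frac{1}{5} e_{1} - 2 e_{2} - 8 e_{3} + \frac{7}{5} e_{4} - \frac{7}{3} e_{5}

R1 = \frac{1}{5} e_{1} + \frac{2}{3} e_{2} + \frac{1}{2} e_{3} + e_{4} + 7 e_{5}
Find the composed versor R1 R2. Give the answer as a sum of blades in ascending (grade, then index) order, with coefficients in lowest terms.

Distribute over the terms of R1 (each basis-blade product reordered to ascending indices, repeated generators contracted through their squares):
(\frac{1}{5} e_{1}) R2 = -\frac{1}{25} - \frac{2}{5} e_{12} - \frac{8}{5} e_{13} + \frac{7}{25} e_{14} - \frac{7}{15} e_{15}
(\frac{2}{3} e_{2}) R2 = -\frac{4}{3} + \frac{2}{15} e_{12} - \frac{16}{3} e_{23} + \frac{14}{15} e_{24} - \frac{14}{9} e_{25}
(\frac{1}{2} e_{3}) R2 = -4 + \frac{1}{10} e_{13} + e_{23} + \frac{7}{10} e_{34} - \frac{7}{6} e_{35}
(e_{4}) R2 = -\frac{7}{5} + \frac{1}{5} e_{14} + 2 e_{24} + 8 e_{34} - \frac{7}{3} e_{45}
(7 e_{5}) R2 = \frac{49}{3} + \frac{7}{5} e_{15} + 14 e_{25} + 56 e_{35} - \frac{49}{5} e_{45}
Summing the partial products and collecting blades:
Answer: \frac{239}{25} - \frac{4}{15} e_{12} - \frac{3}{2} e_{13} + \frac{12}{25} e_{14} + \frac{14}{15} e_{15} - \frac{13}{3} e_{23} + \frac{44}{15} e_{24} + \frac{112}{9} e_{25} + \frac{87}{10} e_{34} + \frac{329}{6} e_{35} - \frac{182}{15} e_{45}


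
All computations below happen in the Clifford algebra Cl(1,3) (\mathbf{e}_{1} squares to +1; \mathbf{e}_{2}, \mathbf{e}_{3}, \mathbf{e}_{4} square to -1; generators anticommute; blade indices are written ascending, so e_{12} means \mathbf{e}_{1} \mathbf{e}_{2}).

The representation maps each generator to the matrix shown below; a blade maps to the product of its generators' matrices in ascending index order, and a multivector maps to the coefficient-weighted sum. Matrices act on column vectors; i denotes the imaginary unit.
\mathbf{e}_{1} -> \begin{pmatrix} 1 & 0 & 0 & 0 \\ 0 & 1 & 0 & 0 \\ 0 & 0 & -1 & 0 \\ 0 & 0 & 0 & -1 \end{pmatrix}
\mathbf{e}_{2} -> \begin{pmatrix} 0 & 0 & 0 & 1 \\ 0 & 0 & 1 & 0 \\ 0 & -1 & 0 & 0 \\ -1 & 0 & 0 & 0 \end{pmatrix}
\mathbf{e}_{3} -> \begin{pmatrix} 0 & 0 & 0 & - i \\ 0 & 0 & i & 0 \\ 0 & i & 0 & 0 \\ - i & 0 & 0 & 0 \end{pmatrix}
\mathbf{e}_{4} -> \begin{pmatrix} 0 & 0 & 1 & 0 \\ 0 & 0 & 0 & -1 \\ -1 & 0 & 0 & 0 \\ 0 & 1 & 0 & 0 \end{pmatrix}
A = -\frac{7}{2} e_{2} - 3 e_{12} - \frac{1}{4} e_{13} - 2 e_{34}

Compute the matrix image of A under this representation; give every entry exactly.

Bivector images (products of the table entries): rho(e_{12}) = rho(\mathbf{e}_{1})rho(\mathbf{e}_{2}) = \begin{pmatrix} 0 & 0 & 0 & 1 \\ 0 & 0 & 1 & 0 \\ 0 & 1 & 0 & 0 \\ 1 & 0 & 0 & 0 \end{pmatrix}; rho(e_{13}) = rho(\mathbf{e}_{1})rho(\mathbf{e}_{3}) = \begin{pmatrix} 0 & 0 & 0 & - i \\ 0 & 0 & i & 0 \\ 0 & - i & 0 & 0 \\ i & 0 & 0 & 0 \end{pmatrix}; rho(e_{34}) = rho(\mathbf{e}_{3})rho(\mathbf{e}_{4}) = \begin{pmatrix} 0 & - i & 0 & 0 \\ - i & 0 & 0 & 0 \\ 0 & 0 & 0 & - i \\ 0 & 0 & - i & 0 \end{pmatrix}.
M = (-\frac{7}{2})*rho(e_{2}) + (-3)*rho(e_{12}) + (-\frac{1}{4})*rho(e_{13}) + (-2)*rho(e_{34}), summed entrywise:
Answer: \begin{pmatrix} 0 & 2 i & 0 & - \frac{13}{2} + \frac{i}{4} \\ 2 i & 0 & - \frac{13}{2} - \frac{i}{4} & 0 \\ 0 & \frac{1}{2} + \frac{i}{4} & 0 & 2 i \\ \frac{1}{2} - \frac{i}{4} & 0 & 2 i & 0 \end{pmatrix}


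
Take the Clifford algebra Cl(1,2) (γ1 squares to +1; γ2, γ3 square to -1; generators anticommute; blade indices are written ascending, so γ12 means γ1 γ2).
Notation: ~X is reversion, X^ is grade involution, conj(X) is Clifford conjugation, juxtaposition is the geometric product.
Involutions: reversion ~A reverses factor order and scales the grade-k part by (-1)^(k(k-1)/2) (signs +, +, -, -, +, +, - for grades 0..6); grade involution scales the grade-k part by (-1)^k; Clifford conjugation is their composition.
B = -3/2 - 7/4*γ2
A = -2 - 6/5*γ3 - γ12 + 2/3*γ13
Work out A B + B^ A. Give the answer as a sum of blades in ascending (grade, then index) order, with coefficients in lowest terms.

first term: 3 - 7/4*γ1 + 7/2*γ2 + 9/5*γ3 + 3/2*γ12 - γ13 - 21/10*γ23 + 7/6*γ123
second term: 3 - 7/4*γ1 - 7/2*γ2 + 9/5*γ3 + 3/2*γ12 - γ13 - 21/10*γ23 - 7/6*γ123
Answer: 6 - 7/2*γ1 + 18/5*γ3 + 3*γ12 - 2*γ13 - 21/5*γ23


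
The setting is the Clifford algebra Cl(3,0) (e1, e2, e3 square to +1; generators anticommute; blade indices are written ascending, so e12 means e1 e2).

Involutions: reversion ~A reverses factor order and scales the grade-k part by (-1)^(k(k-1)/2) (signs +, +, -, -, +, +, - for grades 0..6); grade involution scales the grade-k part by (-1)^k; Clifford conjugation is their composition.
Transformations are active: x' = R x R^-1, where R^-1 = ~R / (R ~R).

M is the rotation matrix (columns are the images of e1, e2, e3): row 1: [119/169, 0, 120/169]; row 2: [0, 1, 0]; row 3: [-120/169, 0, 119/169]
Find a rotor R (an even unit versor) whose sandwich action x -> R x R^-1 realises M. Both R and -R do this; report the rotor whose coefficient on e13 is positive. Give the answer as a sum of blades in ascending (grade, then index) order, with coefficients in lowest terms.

Method: write R = a + b12*e12 + b13*e13 + b23*e23 with a^2 + b12^2 + b13^2 + b23^2 = 1 (so R^-1 = ~R). Expanding the columns R e_j ~R gives tr M = 4a^2 - 1 and, from the antisymmetric part, M21 - M12 = -4a*b12, M13 - M31 = 4a*b13, M32 - M23 = -4a*b23.
Here tr M = 407/169, so a^2 = (1 + tr M)/4 = 144/169 and a = ±12/13. Taking a = 12/13: M21 - M12 = 0, M13 - M31 = 240/169, M32 - M23 = 0, giving b12 = 0, b13 = 5/13, b23 = 0, i.e. R = 12/13 + 5/13*e13.
Its e13 coefficient is already positive.
Answer: 12/13 + 5/13*e13. Recall the cover is two-to-one: with M of trace 407/169, both preimages act alike, and the stated e13 sign chooses the sheet.


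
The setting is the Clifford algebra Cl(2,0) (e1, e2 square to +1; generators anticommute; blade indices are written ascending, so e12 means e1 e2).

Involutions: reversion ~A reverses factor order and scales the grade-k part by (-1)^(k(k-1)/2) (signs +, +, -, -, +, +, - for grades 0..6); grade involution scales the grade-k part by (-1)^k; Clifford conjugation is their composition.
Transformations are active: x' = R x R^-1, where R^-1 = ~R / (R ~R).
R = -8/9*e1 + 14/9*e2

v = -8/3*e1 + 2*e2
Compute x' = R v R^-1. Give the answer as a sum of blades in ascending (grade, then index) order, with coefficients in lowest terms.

~R = -8/9*e1 + 14/9*e2, and R ~R = 260/81, so R^-1 = ~R / (260/81).
R v = 148/27 + 64/27*e12
Answer: -24/65*e1 + 646/195*e2


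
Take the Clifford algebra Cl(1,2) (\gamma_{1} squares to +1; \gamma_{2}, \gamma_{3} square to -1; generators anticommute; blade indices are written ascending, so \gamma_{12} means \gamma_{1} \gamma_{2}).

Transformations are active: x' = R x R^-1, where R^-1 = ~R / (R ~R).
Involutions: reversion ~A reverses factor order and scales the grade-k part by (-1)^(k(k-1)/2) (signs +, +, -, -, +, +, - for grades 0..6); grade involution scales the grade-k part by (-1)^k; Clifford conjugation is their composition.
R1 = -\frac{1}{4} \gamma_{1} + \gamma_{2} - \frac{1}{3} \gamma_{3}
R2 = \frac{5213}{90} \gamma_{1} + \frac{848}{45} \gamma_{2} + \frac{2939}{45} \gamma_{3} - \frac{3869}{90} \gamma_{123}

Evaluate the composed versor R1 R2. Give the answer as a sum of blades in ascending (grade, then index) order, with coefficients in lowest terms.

Distribute over the terms of R1 (each basis-blade product reordered to ascending indices, repeated generators contracted through their squares):
(-\frac{1}{4} \gamma_{1}) R2 = -\frac{5213}{360} - \frac{212}{45} \gamma_{12} - \frac{2939}{180} \gamma_{13} + \frac{3869}{360} \gamma_{23}
(\gamma_{2}) R2 = -\frac{848}{45} - \frac{5213}{90} \gamma_{12} - \frac{3869}{90} \gamma_{13} + \frac{2939}{45} \gamma_{23}
(-\frac{1}{3} \gamma_{3}) R2 = \frac{2939}{135} - \frac{3869}{270} \gamma_{12} + \frac{5213}{270} \gamma_{13} + \frac{848}{135} \gamma_{23}
Summing the partial products and collecting blades:
Answer: -\frac{12479}{1080} - \frac{2078}{27} \gamma_{12} - \frac{4321}{108} \gamma_{13} + \frac{88927}{1080} \gamma_{23}


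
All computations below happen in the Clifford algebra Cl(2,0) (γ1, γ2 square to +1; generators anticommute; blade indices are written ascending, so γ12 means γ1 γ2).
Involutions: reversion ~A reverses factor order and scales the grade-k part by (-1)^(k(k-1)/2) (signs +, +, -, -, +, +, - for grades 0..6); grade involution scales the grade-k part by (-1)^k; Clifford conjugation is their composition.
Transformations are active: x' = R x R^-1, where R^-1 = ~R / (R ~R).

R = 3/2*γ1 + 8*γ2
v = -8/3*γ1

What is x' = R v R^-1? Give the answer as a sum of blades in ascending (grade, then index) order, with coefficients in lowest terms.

~R = 3/2*γ1 + 8*γ2, and R ~R = 265/4, so R^-1 = ~R / (265/4).
R v = -4 + 64/3*γ12
Answer: 1976/795*γ1 - 256/265*γ2


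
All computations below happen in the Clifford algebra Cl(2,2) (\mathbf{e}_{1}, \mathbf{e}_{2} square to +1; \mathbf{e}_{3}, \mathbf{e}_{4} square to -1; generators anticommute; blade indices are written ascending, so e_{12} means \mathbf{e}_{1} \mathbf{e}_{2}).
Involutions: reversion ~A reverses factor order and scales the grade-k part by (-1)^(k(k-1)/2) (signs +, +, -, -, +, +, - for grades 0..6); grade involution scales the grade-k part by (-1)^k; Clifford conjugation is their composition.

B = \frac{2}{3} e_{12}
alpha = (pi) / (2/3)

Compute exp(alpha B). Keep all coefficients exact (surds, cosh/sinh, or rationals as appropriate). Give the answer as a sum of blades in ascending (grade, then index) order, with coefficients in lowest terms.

B^2 = (\frac{2}{3})^2*(e_{12})^2 = \frac{4}{9}*(-1) = -\frac{4}{9} (a basis 2-blade squares to minus the product of its generators' squares).
B^2 = -\frac{4}{9} — since the square is negative, the closed form is circular: l = \frac{2}{3}, alpha*l = \pi, so exp(alpha B) = cos(\pi) + (sin(\pi)/(\frac{2}{3}))*B = -1 + (0)*B.
Answer: -1


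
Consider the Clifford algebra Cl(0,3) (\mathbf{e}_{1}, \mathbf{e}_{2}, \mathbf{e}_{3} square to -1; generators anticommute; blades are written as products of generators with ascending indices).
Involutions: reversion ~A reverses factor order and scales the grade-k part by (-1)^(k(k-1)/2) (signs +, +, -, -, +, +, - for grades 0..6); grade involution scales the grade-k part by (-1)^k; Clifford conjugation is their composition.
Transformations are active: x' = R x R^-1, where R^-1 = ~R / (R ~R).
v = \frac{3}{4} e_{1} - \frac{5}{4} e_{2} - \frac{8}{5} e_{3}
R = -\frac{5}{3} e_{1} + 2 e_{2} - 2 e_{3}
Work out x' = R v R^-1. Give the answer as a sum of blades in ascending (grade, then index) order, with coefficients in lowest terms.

~R = -\frac{5}{3} e_{1} + 2 e_{2} - 2 e_{3}, and R ~R = -\frac{97}{9}, so R^-1 = ~R / (-\frac{97}{9}).
R v = \frac{11}{20} + \frac{7}{12} e_{1} e_{2} + \frac{25}{6} e_{1} e_{3} - \frac{57}{10} e_{2} e_{3}
Answer: -\frac{225}{388} e_{1} + \frac{2029}{1940} e_{2} + \frac{175}{97} e_{3}


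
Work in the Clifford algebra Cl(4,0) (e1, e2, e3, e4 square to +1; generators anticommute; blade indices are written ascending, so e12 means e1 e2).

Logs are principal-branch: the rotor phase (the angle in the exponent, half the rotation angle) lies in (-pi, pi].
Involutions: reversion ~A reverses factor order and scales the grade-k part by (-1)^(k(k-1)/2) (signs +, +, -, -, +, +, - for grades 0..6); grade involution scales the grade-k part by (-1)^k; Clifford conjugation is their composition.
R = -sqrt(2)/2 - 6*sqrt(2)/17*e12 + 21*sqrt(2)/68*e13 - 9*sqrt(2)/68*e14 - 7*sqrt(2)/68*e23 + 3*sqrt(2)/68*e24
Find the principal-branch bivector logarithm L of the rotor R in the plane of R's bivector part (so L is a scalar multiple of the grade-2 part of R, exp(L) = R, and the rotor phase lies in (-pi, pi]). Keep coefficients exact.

The scalar part of R is -sqrt(2)/2, and that scalar determines the rotor phase on the principal branch; recovering the unit plane as bivector-part over sine of the phase gives L = phase * plane.
Concretely: cos(phase) = -sqrt(2)/2 gives phase = ±3*pi/4, and since phase/sin(phase) is even the sign is immaterial: L = (phase/sin(phase)) * <R>_2 = (3*sqrt(2)*pi/4) * <R>_2.
Answer: -9*pi/17*e12 + 63*pi/136*e13 - 27*pi/136*e14 - 21*pi/136*e23 + 9*pi/136*e24


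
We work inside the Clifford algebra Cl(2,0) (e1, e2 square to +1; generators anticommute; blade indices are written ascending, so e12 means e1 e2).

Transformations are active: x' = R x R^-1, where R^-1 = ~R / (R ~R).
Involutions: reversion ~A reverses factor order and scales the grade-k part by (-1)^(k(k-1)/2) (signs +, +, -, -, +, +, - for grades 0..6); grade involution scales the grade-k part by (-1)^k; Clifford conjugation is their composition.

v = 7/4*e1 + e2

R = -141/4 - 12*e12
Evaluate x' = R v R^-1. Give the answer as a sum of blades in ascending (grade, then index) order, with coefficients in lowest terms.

~R = -141/4 + 12*e12, and R ~R = 22185/16, so R^-1 = ~R / (22185/16).
R v = -1179/16*e1 - 57/4*e2
Answer: 19687/9860*e1 - 679/2465*e2


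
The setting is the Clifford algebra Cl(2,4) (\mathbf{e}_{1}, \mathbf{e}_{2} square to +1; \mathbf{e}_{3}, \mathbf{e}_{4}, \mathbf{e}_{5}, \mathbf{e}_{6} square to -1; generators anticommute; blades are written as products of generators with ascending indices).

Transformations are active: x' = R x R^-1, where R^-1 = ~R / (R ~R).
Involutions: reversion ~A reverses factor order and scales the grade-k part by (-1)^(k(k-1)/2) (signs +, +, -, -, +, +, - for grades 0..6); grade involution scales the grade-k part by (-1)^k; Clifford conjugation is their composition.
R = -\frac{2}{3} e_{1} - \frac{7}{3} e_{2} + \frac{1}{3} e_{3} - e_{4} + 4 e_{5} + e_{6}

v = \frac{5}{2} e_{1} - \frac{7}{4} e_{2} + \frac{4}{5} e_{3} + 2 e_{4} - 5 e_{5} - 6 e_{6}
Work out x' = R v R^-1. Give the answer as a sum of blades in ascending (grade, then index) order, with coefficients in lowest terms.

~R = -\frac{2}{3} e_{1} - \frac{7}{3} e_{2} + \frac{1}{3} e_{3} - e_{4} + 4 e_{5} + e_{6}, and R ~R = -\frac{110}{9}, so R^-1 = ~R / (-\frac{110}{9}).
R v = \frac{603}{20} + 7 e_{1} e_{2} - \frac{41}{30} e_{1} e_{3} + \frac{7}{6} e_{1} e_{4} - \frac{20}{3} e_{1} e_{5} + \frac{3}{2} e_{1} e_{6} - \frac{77}{60} e_{2} e_{3} - \frac{77}{12} e_{2} e_{4} + \frac{56}{3} e_{2} e_{5} + \frac{63}{4} e_{2} e_{6} + \frac{22}{15} e_{3} e_{4} - \frac{73}{15} e_{3} e_{5} - \frac{14}{5} e_{3} e_{6} - 3 e_{4} e_{5} + 4 e_{4} e_{6} - 19 e_{5} e_{6}
Answer: \frac{217}{275} e_{1} + \frac{3647}{275} e_{2} - \frac{2689}{1100} e_{3} + \frac{3227}{1100} e_{4} - \frac{4052}{275} e_{5} + \frac{1173}{1100} e_{6}


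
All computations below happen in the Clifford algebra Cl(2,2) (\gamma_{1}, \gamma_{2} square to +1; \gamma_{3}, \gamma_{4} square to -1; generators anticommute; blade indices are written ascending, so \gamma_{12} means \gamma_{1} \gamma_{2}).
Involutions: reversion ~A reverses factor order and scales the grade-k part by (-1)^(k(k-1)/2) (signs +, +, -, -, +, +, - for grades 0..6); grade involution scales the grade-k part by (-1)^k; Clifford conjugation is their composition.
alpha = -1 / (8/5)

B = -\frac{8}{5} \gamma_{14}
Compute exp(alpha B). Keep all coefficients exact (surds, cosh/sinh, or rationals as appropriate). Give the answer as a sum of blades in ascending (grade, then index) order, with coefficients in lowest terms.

B^2 = (-\frac{8}{5})^2*(\gamma_{14})^2 = \frac{64}{25}*(+1) = \frac{64}{25} (a basis 2-blade squares to minus the product of its generators' squares).
B^2 = \frac{64}{25} — the positive square puts this in the hyperbolic regime; l = \frac{8}{5}, alpha*l = -1, so exp(alpha B) = cosh(-1) + (sinh(-1)/(\frac{8}{5}))*B = \cosh{\left(1 \right)} + (- \frac{5 \sinh{\left(1 \right)}}{8})*B.
Answer: \cosh{\left(1 \right)} + \sinh{\left(1 \right)} \gamma_{14}


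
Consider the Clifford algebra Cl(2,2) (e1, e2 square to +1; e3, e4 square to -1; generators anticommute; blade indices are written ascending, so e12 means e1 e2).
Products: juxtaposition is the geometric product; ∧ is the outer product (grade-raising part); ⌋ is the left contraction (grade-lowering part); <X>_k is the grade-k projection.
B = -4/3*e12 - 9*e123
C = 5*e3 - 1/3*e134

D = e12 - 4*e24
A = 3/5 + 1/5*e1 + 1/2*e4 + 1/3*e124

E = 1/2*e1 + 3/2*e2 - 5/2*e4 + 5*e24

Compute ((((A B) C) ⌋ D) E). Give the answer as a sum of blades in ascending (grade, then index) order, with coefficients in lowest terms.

step 1: -4/15*e2 + 4/9*e4 - 4/5*e12 - 9/5*e23 - 3*e34 - 27/5*e123 - 2/3*e124 + 9/2*e1234
step 2: -e1 + 15/2*e2 - 15*e4 + 27*e12 + 4/27*e13 - 10/9*e23 - 9/5*e24 - 20/9*e34 - 4*e123 + 219/10*e124 - 4/15*e234 + 146/45*e1234
step 3: -99/5 - 15/2*e1 + 59*e2 - 30*e4
step 4: 39/4 - 99/10*e1 - 1797/10*e2 + 689/2*e4 - 163/4*e12 + 135/4*e14 - 403/2*e24 - 75/2*e124
Answer: 39/4 - 99/10*e1 - 1797/10*e2 + 689/2*e4 - 163/4*e12 + 135/4*e14 - 403/2*e24 - 75/2*e124


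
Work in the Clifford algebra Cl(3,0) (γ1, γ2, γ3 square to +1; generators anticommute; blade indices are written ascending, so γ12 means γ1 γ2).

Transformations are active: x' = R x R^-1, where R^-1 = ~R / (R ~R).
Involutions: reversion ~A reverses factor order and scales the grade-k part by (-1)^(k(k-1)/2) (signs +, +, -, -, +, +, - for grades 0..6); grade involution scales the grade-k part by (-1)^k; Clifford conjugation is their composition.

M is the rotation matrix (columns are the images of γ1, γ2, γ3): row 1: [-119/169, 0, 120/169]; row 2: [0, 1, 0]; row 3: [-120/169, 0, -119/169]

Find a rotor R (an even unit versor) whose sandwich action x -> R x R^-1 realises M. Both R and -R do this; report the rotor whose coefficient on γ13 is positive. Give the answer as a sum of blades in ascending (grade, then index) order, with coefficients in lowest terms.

Method: write R = a + b12*γ12 + b13*γ13 + b23*γ23 with a^2 + b12^2 + b13^2 + b23^2 = 1 (so R^-1 = ~R). Expanding the columns R e_j ~R gives tr M = 4a^2 - 1 and, from the antisymmetric part, M21 - M12 = -4a*b12, M13 - M31 = 4a*b13, M32 - M23 = -4a*b23.
Here tr M = -69/169, so a^2 = (1 + tr M)/4 = 25/169 and a = ±5/13. Taking a = 5/13: M21 - M12 = 0, M13 - M31 = 240/169, M32 - M23 = 0, giving b12 = 0, b13 = 12/13, b23 = 0, i.e. R = 5/13 + 12/13*γ13.
Its γ13 coefficient is already positive.
Answer: 5/13 + 12/13*γ13. Key observation: the double cover Spin(3) -> SO(3) sends R and -R to the same matrix (trace -69/169 here), so the stated sign of the γ13 coefficient is what selects one sheet.
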